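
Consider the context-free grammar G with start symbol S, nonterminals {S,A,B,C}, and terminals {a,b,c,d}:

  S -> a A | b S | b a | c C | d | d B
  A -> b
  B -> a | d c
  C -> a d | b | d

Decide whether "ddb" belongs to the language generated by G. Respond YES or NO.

Convert to CNF:
  S -> T0 B | T1 C | T2 A | T3 S | T3 T2 | d
  A -> b
  B -> T0 T1 | a
  C -> T2 T0 | b | d
  T0 -> d
  T1 -> c
  T2 -> a
  T3 -> b

Fill CYK table bottom-up:
  cell(0,0) d: {C,S,T0}  orig:{C,S}
  cell(1,1) d: {C,S,T0}  orig:{C,S}
  cell(2,2) b: {A,C,T3}  orig:{A,C}
  cell(0,1) dd: ∅
  cell(1,2) db: ∅
  cell(0,2) ddb: ∅

S ∉ T[0,2] ⇒ NO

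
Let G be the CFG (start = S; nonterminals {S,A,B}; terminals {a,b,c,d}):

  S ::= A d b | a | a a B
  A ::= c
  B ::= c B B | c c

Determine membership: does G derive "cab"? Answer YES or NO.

Convert to CNF:
  S -> A X5 | T3 X6 | a
  A -> c
  B -> T0 T0 | T0 X4
  T0 -> c
  T1 -> d
  T2 -> b
  T3 -> a
  X4 -> B B
  X5 -> T1 T2
  X6 -> T3 B

CYK table (by increasing span):
  T[0,0] 'c' = {A,T0}  orig:{A}
  T[1,1] 'a' = {S,T3}  orig:{S}
  T[2,2] 'b' = {T2}  orig:{}
  T[0,1] 'ca' = ∅
  T[1,2] 'ab' = ∅
  T[0,2] 'cab' = ∅

S ∉ T[0,2] ⇒ NO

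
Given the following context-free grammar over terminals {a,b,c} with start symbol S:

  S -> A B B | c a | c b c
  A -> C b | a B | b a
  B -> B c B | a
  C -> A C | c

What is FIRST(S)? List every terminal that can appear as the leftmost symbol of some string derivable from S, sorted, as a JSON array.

FIRST iteration:
pass 1:
  A via A→a B: +{a}
  A via A→b a: +{b}
  B via B→a: +{a}
  C via C→A C: +{a,b}
  C via C→c: +{c}
  S via S→A B B: +{a,b}
  S via S→c a: +{c}
  S: {a,b,c}  A: {a,b}  B: {a}  C: {a,b,c}
pass 2:
  A via A→C b: +{c}
  S: {a,b,c}  A: {a,b,c}  B: {a}  C: {a,b,c}
pass 3: (stable)
  S: {a,b,c}  A: {a,b,c}  B: {a}  C: {a,b,c}

FIRST(S) = ["a", "b", "c"]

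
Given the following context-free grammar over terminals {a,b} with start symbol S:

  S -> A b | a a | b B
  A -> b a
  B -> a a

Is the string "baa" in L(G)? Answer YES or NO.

CNF form of G:
  S -> A T0 | T0 B | T1 T1
  A -> T0 T1
  B -> T1 T1
  T0 -> b
  T1 -> a

Fill CYK table bottom-up:
  [0..0]={T0}  "b"  orig:{}
  [1..1]={T1}  "a"  orig:{}
  [2..2]={T1}  "a"  orig:{}
  [0..1]={A}  "ba"
  [1..2]={B,S}  "aa"
  [0..2]={S}  "baa"

S ∈ T[0,2] ⇒ YES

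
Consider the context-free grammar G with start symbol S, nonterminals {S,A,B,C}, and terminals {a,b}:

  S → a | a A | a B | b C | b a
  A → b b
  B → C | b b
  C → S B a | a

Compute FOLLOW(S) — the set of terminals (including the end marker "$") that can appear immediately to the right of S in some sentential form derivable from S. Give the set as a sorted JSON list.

FIRST sets, iterate to fixpoint:
[1]
  A via A→b b: +{b}
  B via B→b b: +{b}
  C via C→a: +{a}
  S via S→a: +{a}
  S via S→b C: +{b}
  S: {a,b}  A: {b}  B: {b}  C: {a}
[2]
  B via B→C: +{a}
  C via C→S B a: +{b}
  S: {a,b}  A: {b}  B: {a,b}  C: {a,b}
[3] (no change)
  S: {a,b}  A: {b}  B: {a,b}  C: {a,b}

FOLLOW sets:
initialize: $ ∈ FOLLOW(S)
[1]
  C→S B a: FOLLOW(S) ⊇ FIRST(B) = {a,b}; new: +{a,b}
  C→S B a: FOLLOW(B) ⊇ FIRST(a) = {a}; new: +{a}
  S→a A: FOLLOW(A) ⊇ FOLLOW(S) ⊇ {$,a,b}; new: +{$,a,b}
  S→a B: FOLLOW(B) ⊇ FOLLOW(S) ⊇ {$,a,b}; new: +{$,b}
  S→b C: FOLLOW(C) ⊇ FOLLOW(S) ⊇ {$,a,b}; new: +{$,a,b}
  FOLLOW[S]={$,a,b}  FOLLOW[A]={$,a,b}  FOLLOW[B]={$,a,b}  FOLLOW[C]={$,a,b}
[2] — fixpoint
  FOLLOW[S]={$,a,b}  FOLLOW[A]={$,a,b}  FOLLOW[B]={$,a,b}  FOLLOW[C]={$,a,b}

FOLLOW(S) = ["$", "a", "b"]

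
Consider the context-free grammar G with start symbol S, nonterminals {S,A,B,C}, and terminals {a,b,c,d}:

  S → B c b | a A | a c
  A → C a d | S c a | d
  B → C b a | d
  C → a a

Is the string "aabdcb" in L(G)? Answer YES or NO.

Convert to CNF:
  S -> B X7 | T0 A | T0 T2
  A -> C X4 | S X5 | d
  B -> C X6 | d
  C -> T0 T0
  T0 -> a
  T1 -> d
  T2 -> c
  T3 -> b
  X4 -> T0 T1
  X5 -> T2 T0
  X6 -> T3 T0
  X7 -> T2 T3

CYK fill:
  T[0,0] 'a' = {T0}  orig:{}
  T[1,1] 'a' = {T0}  orig:{}
  T[2,2] 'b' = {T3}  orig:{}
  T[3,3] 'd' = {A,B,T1}  orig:{A,B}
  T[4,4] 'c' = {T2}  orig:{}
  T[5,5] 'b' = {T3}  orig:{}
  T[0,1] 'aa' = {C}
  T[1,2] 'ab' = ∅
  T[2,3] 'bd' = ∅
  T[3,4] 'dc' = ∅
  T[4,5] 'cb' = {X7}  orig:{}
  T[0,2] 'aab' = ∅
  T[1,3] 'abd' = ∅
  T[2,4] 'bdc' = ∅
  T[3,5] 'dcb' = {S}
  T[0,3] 'aabd' = ∅
  T[1,4] 'abdc' = ∅
  T[2,5] 'bdcb' = ∅
  T[0,4] 'aabdc' = ∅
  T[1,5] 'abdcb' = ∅
  T[0,5] 'aabdcb' = ∅

S ∉ T[0,5] ⇒ NO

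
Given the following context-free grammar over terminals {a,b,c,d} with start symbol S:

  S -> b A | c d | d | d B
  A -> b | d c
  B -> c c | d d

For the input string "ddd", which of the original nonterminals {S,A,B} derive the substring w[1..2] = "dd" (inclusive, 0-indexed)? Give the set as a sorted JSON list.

Convert to CNF:
  S -> T0 B | T1 T0 | T2 A | d
  A -> T0 T1 | b
  B -> T0 T0 | T1 T1
  T0 -> d
  T1 -> c
  T2 -> b

CYK fill — only the sub-triangle for w[1..2]:
  T[1,1] 'd' = {S,T0}  orig:{S}
  T[2,2] 'd' = {S,T0}  orig:{S}
  T[1,2] 'dd' = {B}

Original NTs in T[1,2] deriving "dd": ["B"]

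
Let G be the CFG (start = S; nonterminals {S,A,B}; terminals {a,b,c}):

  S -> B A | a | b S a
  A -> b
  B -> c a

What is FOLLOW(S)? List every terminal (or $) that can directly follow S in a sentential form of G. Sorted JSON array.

Compute FIRST by fixpoint:
round 1:
  A via A→b: +{b}
  B via B→c a: +{c}
  S via S→B A: +{c}
  S via S→a: +{a}
  S via S→b S a: +{b}
  FIRST(S)={a,b,c}  FIRST(A)={b}  FIRST(B)={c}
round 2: — fixpoint
  FIRST(S)={a,b,c}  FIRST(A)={b}  FIRST(B)={c}

FOLLOW iteration:
FOLLOW(S) := {$}
round 1:
  S→B A: FOLLOW(B) ⊇ FIRST(A) = {b}; new: +{b}
  S→B A: FOLLOW(A) ⊇ FOLLOW(S) ⊇ {$}; new: +{$}
  S→b S a: FOLLOW(S) ⊇ FIRST(a) = {a}; new: +{a}
  FOLLOW[S]={$,a}  FOLLOW[A]={$}  FOLLOW[B]={b}
round 2:
  S→B A: FOLLOW(A) ⊇ FOLLOW(S) ⊇ {$,a}; new: +{a}
  FOLLOW[S]={$,a}  FOLLOW[A]={$,a}  FOLLOW[B]={b}
round 3: (stable)
  FOLLOW[S]={$,a}  FOLLOW[A]={$,a}  FOLLOW[B]={b}

FOLLOW(S) = ["$", "a"]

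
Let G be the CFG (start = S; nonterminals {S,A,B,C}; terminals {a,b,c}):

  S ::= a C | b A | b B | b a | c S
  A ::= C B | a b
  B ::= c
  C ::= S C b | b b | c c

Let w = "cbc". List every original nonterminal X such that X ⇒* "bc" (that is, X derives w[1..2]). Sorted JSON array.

CNF form of G:
  S -> T0 C | T1 A | T1 B | T1 T0 | T2 S
  A -> C B | T0 T1
  B -> c
  C -> S X3 | T1 T1 | T2 T2
  T0 -> a
  T1 -> b
  T2 -> c
  X3 -> C T1

CYK table (by increasing span) (cells [i..j] with 1 ≤ i ≤ j ≤ 2 only):
  [1..1]={T1}  "b"  orig:{}
  [2..2]={B,T2}  "c"  orig:{B}
  [1..2]={S}  "bc"

Original NTs in T[1,2] deriving "bc": ["S"]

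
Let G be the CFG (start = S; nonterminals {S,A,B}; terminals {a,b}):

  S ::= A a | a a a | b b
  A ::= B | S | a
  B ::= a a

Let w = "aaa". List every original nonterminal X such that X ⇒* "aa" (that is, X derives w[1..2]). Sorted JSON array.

CNF form of G:
  S -> A T0 | T0 X3 | T1 T1
  A -> A T0 | T0 T0 | T0 X2 | T1 T1 | a
  B -> T0 T0
  T0 -> a
  T1 -> b
  X2 -> T0 T0
  X3 -> T0 T0

CYK table (by increasing span) (cells [i..j] with 1 ≤ i ≤ j ≤ 2 only):
  T[1,1] 'a' = {A,T0}  orig:{A}
  T[2,2] 'a' = {A,T0}  orig:{A}
  T[1,2] 'aa' = {A,B,S,X2,X3}  orig:{A,B,S}

Original NTs in T[1,2] deriving "aa": ["A", "B", "S"]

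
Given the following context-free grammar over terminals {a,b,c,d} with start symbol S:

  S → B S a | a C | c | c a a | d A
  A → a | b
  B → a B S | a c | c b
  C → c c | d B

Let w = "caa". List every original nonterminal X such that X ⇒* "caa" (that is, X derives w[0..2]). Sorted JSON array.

CNF form of G:
  S -> B X5 | T0 C | T1 X6 | T3 A | c
  A -> a | b
  B -> T0 T1 | T0 X4 | T1 T2
  C -> T1 T1 | T3 B
  T0 -> a
  T1 -> c
  T2 -> b
  T3 -> d
  X4 -> B S
  X5 -> S T0
  X6 -> T0 T0

Fill CYK table bottom-up — only the sub-triangle for w[0..2]:
  [0..0]={S,T1}  "c"  orig:{S}
  [1..1]={A,T0}  "a"  orig:{A}
  [2..2]={A,T0}  "a"  orig:{A}
  [0..1]={X5}  "ca"  orig:{}
  [1..2]={X6}  "aa"  orig:{}
  [0..2]={S}  "caa"

Original NTs in T[0,2] deriving "caa": ["S"]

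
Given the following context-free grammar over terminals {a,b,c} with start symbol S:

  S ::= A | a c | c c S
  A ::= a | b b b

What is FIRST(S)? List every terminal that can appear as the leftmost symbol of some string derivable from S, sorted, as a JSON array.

FIRST iteration:
pass 1:
  A via A→a: +{a}
  A via A→b b b: +{b}
  S via S→A: +{a,b}
  S via S→c c S: +{c}
  FIRST(S)={a,b,c}  FIRST(A)={a,b}
pass 2: — fixpoint
  FIRST(S)={a,b,c}  FIRST(A)={a,b}

FIRST(S) = ["a", "b", "c"]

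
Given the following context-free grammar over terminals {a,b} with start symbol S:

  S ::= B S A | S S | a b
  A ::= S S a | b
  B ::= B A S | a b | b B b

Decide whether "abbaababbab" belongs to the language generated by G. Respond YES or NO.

CNF form of G:
  S -> B X5 | S S | T0 T1
  A -> S X2 | b
  B -> B X3 | T0 T1 | T1 X4
  T0 -> a
  T1 -> b
  X2 -> S T0
  X3 -> A S
  X4 -> B T1
  X5 -> S A

CYK fill:
  T[0,0] 'a' = {T0}  orig:{}
  T[1,1] 'b' = {A,T1}  orig:{A}
  T[2,2] 'b' = {A,T1}  orig:{A}
  T[3,3] 'a' = {T0}  orig:{}
  T[4,4] 'a' = {T0}  orig:{}
  T[5,5] 'b' = {A,T1}  orig:{A}
  T[6,6] 'a' = {T0}  orig:{}
  T[7,7] 'b' = {A,T1}  orig:{A}
  T[8,8] 'b' = {A,T1}  orig:{A}
  T[9,9] 'a' = {T0}  orig:{}
  T[10,10] 'b' = {A,T1}  orig:{A}
  T[0,1] 'ab' = {B,S}
  T[1,2] 'bb' = ∅
  T[2,3] 'ba' = ∅
  T[3,4] 'aa' = ∅
  T[4,5] 'ab' = {B,S}
  T[5,6] 'ba' = ∅
  T[6,7] 'ab' = {B,S}
  T[7,8] 'bb' = ∅
  T[8,9] 'ba' = ∅
  T[9,10] 'ab' = {B,S}
  T[0,2] 'abb' = {X4,X5}  orig:{}
  T[1,3] 'bba' = ∅
  T[2,4] 'baa' = ∅
  T[3,5] 'aab' = ∅
  T[4,6] 'aba' = {X2}  orig:{}
  T[5,7] 'bab' = {X3}  orig:{}
  T[6,8] 'abb' = {X4,X5}  orig:{}
  T[7,9] 'bba' = ∅
  T[8,10] 'bab' = {X3}  orig:{}
  T[0,3] 'abba' = ∅
  T[1,4] 'bbaa' = ∅
  T[2,5] 'baab' = ∅
  T[3,6] 'aaba' = ∅
  T[4,7] 'abab' = {S}
  T[5,8] 'babb' = {B}
  T[6,9] 'abba' = ∅
  T[7,10] 'bbab' = ∅
  T[0,4] 'abbaa' = ∅
  T[1,5] 'bbaab' = ∅
  T[2,6] 'baaba' = ∅
  T[3,7] 'aabab' = ∅
  T[4,8] 'ababb' = {S,X5}  orig:{S}
  T[5,9] 'babba' = ∅
  T[6,10] 'abbab' = {B}
  T[0,5] 'abbaab' = ∅
  T[1,6] 'bbaaba' = ∅
  T[2,7] 'baabab' = ∅
  T[3,8] 'aababb' = ∅
  T[4,9] 'ababba' = {X2}  orig:{}
  T[5,10] 'babbab' = ∅
  T[0,6] 'abbaaba' = ∅
  T[1,7] 'bbaabab' = ∅
  T[2,8] 'baababb' = ∅
  T[3,9] 'aababba' = ∅
  T[4,10] 'ababbab' = {S}
  T[0,7] 'abbaabab' = ∅
  T[1,8] 'bbaababb' = ∅
  T[2,9] 'baababba' = ∅
  T[3,10] 'aababbab' = ∅
  T[0,8] 'abbaababb' = ∅
  T[1,9] 'bbaababba' = ∅
  T[2,10] 'baababbab' = ∅
  T[0,9] 'abbaababba' = ∅
  T[1,10] 'bbaababbab' = ∅
  T[0,10] 'abbaababbab' = ∅

S ∉ T[0,10] ⇒ NO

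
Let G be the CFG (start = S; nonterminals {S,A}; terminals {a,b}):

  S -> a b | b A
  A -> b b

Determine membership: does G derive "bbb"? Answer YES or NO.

CNF form of G:
  S -> T0 A | T1 T0
  A -> T0 T0
  T0 -> b
  T1 -> a

Fill CYK table bottom-up:
  [0..0]={T0}  "b"  orig:{}
  [1..1]={T0}  "b"  orig:{}
  [2..2]={T0}  "b"  orig:{}
  [0..1]={A}  "bb"
  [1..2]={A}  "bb"
  [0..2]={S}  "bbb"

S ∈ T[0,2] ⇒ YES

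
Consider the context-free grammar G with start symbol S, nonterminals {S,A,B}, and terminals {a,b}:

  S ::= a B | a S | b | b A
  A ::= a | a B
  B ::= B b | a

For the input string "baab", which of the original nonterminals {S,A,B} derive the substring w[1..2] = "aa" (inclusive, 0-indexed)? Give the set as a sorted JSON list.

Convert to CNF:
  S -> T0 B | T0 S | T1 A | b
  A -> T0 B | a
  B -> B T1 | a
  T0 -> a
  T1 -> b

Fill CYK table bottom-up, restricted to cells inside w[1..2]:
  [1..1]={A,B,T0}  "a"  orig:{A,B}
  [2..2]={A,B,T0}  "a"  orig:{A,B}
  [1..2]={A,S}  "aa"

Original NTs in T[1,2] deriving "aa": ["A", "S"]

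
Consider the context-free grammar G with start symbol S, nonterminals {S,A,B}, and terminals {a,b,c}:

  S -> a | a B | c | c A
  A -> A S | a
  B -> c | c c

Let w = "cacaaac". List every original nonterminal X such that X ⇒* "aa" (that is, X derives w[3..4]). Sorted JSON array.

Convert to CNF:
  S -> T0 A | T1 B | a | c
  A -> A S | a
  B -> T0 T0 | c
  T0 -> c
  T1 -> a

Fill CYK table bottom-up — only the sub-triangle for w[3..4]:
  cell(3,3) a: {A,S,T1}  orig:{A,S}
  cell(4,4) a: {A,S,T1}  orig:{A,S}
  cell(3,4) aa: {A}

Original NTs in T[3,4] deriving "aa": ["A"]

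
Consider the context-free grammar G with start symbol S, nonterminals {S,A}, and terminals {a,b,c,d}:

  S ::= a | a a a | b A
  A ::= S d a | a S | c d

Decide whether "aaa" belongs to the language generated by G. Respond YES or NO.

Convert to CNF:
  S -> T1 X5 | T3 A | a
  A -> S X4 | T1 S | T2 T0
  T0 -> d
  T1 -> a
  T2 -> c
  T3 -> b
  X4 -> T0 T1
  X5 -> T1 T1

CYK fill:
  T[0,0] 'a' = {S,T1}  orig:{S}
  T[1,1] 'a' = {S,T1}  orig:{S}
  T[2,2] 'a' = {S,T1}  orig:{S}
  T[0,1] 'aa' = {A,X5}  orig:{A}
  T[1,2] 'aa' = {A,X5}  orig:{A}
  T[0,2] 'aaa' = {S}

S ∈ T[0,2] ⇒ YES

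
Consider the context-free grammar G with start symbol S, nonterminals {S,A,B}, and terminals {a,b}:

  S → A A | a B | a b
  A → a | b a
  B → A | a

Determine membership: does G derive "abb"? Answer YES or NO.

Convert to CNF:
  S -> A A | T1 B | T1 T0
  A -> T0 T1 | a
  B -> T0 T1 | a
  T0 -> b
  T1 -> a

CYK table (by increasing span):
  cell(0,0) a: {A,B,T1}  orig:{A,B}
  cell(1,1) b: {T0}  orig:{}
  cell(2,2) b: {T0}  orig:{}
  cell(0,1) ab: {S}
  cell(1,2) bb: ∅
  cell(0,2) abb: ∅

S ∉ T[0,2] ⇒ NO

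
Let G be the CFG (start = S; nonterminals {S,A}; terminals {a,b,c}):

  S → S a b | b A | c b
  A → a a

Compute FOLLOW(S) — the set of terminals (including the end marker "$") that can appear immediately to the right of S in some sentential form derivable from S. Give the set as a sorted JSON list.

FIRST iteration:
pass 1:
  A via A→a a: +{a}
  S via S→b A: +{b}
  S via S→c b: +{c}
  FIRST(S)={b,c}  FIRST(A)={a}
pass 2: — fixpoint
  FIRST(S)={b,c}  FIRST(A)={a}

Compute FOLLOW by fixpoint:
seed FOLLOW(S) with $
[1]
  S→S a b: FOLLOW(S) ⊇ FIRST(a) = {a}; new: +{a}
  S→b A: FOLLOW(A) ⊇ FOLLOW(S) ⊇ {$,a}; new: +{$,a}
  S: {$,a}  A: {$,a}
[2] (no change)
  S: {$,a}  A: {$,a}

FOLLOW(S) = ["$", "a"]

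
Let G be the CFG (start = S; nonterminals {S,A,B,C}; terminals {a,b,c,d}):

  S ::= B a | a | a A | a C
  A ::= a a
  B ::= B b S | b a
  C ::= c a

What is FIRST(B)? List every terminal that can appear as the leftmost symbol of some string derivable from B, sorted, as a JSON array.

Compute FIRST by fixpoint:
[1]
  A via A→a a: +{a}
  B via B→b a: +{b}
  C via C→c a: +{c}
  S via S→B a: +{b}
  S via S→a: +{a}
  FIRST[S]={a,b}  FIRST[A]={a}  FIRST[B]={b}  FIRST[C]={c}
[2] (no change)
  FIRST[S]={a,b}  FIRST[A]={a}  FIRST[B]={b}  FIRST[C]={c}

FIRST(B) = ["b"]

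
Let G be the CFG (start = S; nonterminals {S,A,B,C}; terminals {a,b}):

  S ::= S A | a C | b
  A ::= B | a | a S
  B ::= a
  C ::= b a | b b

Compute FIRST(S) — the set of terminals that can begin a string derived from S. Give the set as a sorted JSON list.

Compute FIRST by fixpoint:
iter 1:
  A via A→a: +{a}
  B via B→a: +{a}
  C via C→b a: +{b}
  S via S→a C: +{a}
  S via S→b: +{b}
  FIRST(S)={a,b}  FIRST(A)={a}  FIRST(B)={a}  FIRST(C)={b}
iter 2: (stable)
  FIRST(S)={a,b}  FIRST(A)={a}  FIRST(B)={a}  FIRST(C)={b}

FIRST(S) = ["a", "b"]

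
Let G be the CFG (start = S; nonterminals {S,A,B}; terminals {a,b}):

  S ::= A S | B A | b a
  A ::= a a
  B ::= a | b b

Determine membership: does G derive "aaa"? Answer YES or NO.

CNF form of G:
  S -> A S | B A | T1 T0
  A -> T0 T0
  B -> T1 T1 | a
  T0 -> a
  T1 -> b

CYK fill:
  T[0,0] 'a' = {B,T0}  orig:{B}
  T[1,1] 'a' = {B,T0}  orig:{B}
  T[2,2] 'a' = {B,T0}  orig:{B}
  T[0,1] 'aa' = {A}
  T[1,2] 'aa' = {A}
  T[0,2] 'aaa' = {S}

S ∈ T[0,2] ⇒ YES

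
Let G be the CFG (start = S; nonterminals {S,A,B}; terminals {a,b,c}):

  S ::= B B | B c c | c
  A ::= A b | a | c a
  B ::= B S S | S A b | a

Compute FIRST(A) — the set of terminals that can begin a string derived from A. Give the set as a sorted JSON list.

Compute FIRST by fixpoint:
[1]
  A via A→a: +{a}
  A via A→c a: +{c}
  B via B→a: +{a}
  S via S→B B: +{a}
  S via S→c: +{c}
  S: {a,c}  A: {a,c}  B: {a}
[2]
  B via B→S A b: +{c}
  S: {a,c}  A: {a,c}  B: {a,c}
[3] — fixpoint
  S: {a,c}  A: {a,c}  B: {a,c}

FIRST(A) = ["a", "c"]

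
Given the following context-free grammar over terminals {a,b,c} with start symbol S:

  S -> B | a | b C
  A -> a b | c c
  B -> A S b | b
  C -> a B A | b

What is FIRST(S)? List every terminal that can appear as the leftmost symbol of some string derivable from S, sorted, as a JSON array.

FIRST sets, iterate to fixpoint:
round 1:
  A via A→a b: +{a}
  A via A→c c: +{c}
  B via B→A S b: +{a,c}
  B via B→b: +{b}
  C via C→a B A: +{a}
  C via C→b: +{b}
  S via S→B: +{a,b,c}
  FIRST[S]={a,b,c}  FIRST[A]={a,c}  FIRST[B]={a,b,c}  FIRST[C]={a,b}
round 2: (stable)
  FIRST[S]={a,b,c}  FIRST[A]={a,c}  FIRST[B]={a,b,c}  FIRST[C]={a,b}

FIRST(S) = ["a", "b", "c"]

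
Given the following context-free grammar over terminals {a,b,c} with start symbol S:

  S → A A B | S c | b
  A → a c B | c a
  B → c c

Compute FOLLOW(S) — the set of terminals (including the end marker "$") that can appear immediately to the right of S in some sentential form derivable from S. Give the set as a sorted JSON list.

FIRST sets, iterate to fixpoint:
pass 1:
  A via A→a c B: +{a}
  A via A→c a: +{c}
  B via B→c c: +{c}
  S via S→A A B: +{a,c}
  S via S→b: +{b}
  S: {a,b,c}  A: {a,c}  B: {c}
pass 2: — fixpoint
  S: {a,b,c}  A: {a,c}  B: {c}

FOLLOW iteration:
FOLLOW(S) := {$}
pass 1:
  S→A A B: FOLLOW(A) ⊇ FIRST(A) = {a,c}; new: +{a,c}
  S→A A B: FOLLOW(B) ⊇ FOLLOW(S) ⊇ {$}; new: +{$}
  S→S c: FOLLOW(S) ⊇ FIRST(c) = {c}; new: +{c}
  FOLLOW[S]={$,c}  FOLLOW[A]={a,c}  FOLLOW[B]={$}
pass 2:
  A→a c B: FOLLOW(B) ⊇ FOLLOW(A) ⊇ {a,c}; new: +{a,c}
  FOLLOW[S]={$,c}  FOLLOW[A]={a,c}  FOLLOW[B]={$,a,c}
pass 3: — fixpoint
  FOLLOW[S]={$,c}  FOLLOW[A]={a,c}  FOLLOW[B]={$,a,c}

FOLLOW(S) = ["$", "c"]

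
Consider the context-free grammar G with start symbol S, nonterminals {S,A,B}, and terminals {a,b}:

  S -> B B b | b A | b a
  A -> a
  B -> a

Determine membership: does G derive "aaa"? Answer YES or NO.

Convert to CNF:
  S -> B X2 | T0 A | T0 T1
  A -> a
  B -> a
  T0 -> b
  T1 -> a
  X2 -> B T0

Fill CYK table bottom-up:
  cell(0,0) a: {A,B,T1}  orig:{A,B}
  cell(1,1) a: {A,B,T1}  orig:{A,B}
  cell(2,2) a: {A,B,T1}  orig:{A,B}
  cell(0,1) aa: ∅
  cell(1,2) aa: ∅
  cell(0,2) aaa: ∅

S ∉ T[0,2] ⇒ NO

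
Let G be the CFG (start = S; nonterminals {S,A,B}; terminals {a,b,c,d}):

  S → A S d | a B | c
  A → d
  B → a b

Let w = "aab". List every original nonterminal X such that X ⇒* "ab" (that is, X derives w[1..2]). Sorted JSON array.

Convert to CNF:
  S -> A X3 | T0 B | c
  A -> d
  B -> T0 T1
  T0 -> a
  T1 -> b
  T2 -> d
  X3 -> S T2

Fill CYK table bottom-up (cells [i..j] with 1 ≤ i ≤ j ≤ 2 only):
  [1..1]={T0}  "a"  orig:{}
  [2..2]={T1}  "b"  orig:{}
  [1..2]={B}  "ab"

Original NTs in T[1,2] deriving "ab": ["B"]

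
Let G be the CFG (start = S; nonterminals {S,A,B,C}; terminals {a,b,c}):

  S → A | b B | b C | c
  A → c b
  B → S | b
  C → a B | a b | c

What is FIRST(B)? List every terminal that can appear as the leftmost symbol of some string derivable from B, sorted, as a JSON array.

FIRST sets, iterate to fixpoint:
iter 1:
  A via A→c b: +{c}
  B via B→b: +{b}
  C via C→a B: +{a}
  C via C→c: +{c}
  S via S→A: +{c}
  S via S→b B: +{b}
  FIRST[S]={b,c}  FIRST[A]={c}  FIRST[B]={b}  FIRST[C]={a,c}
iter 2:
  B via B→S: +{c}
  FIRST[S]={b,c}  FIRST[A]={c}  FIRST[B]={b,c}  FIRST[C]={a,c}
iter 3: done
  FIRST[S]={b,c}  FIRST[A]={c}  FIRST[B]={b,c}  FIRST[C]={a,c}

FIRST(B) = ["b", "c"]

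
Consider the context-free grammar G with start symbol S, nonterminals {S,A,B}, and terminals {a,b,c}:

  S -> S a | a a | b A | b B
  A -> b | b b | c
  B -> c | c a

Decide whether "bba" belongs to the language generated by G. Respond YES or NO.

CNF form of G:
  S -> S T2 | T0 A | T0 B | T2 T2
  A -> T0 T0 | b | c
  B -> T1 T2 | c
  T0 -> b
  T1 -> c
  T2 -> a

Fill CYK table bottom-up:
  cell(0,0) b: {A,T0}  orig:{A}
  cell(1,1) b: {A,T0}  orig:{A}
  cell(2,2) a: {T2}  orig:{}
  cell(0,1) bb: {A,S}
  cell(1,2) ba: ∅
  cell(0,2) bba: {S}

S ∈ T[0,2] ⇒ YES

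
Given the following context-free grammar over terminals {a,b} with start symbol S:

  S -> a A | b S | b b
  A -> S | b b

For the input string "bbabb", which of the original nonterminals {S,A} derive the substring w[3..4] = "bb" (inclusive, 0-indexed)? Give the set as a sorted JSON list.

CNF form of G:
  S -> T0 A | T1 S | T1 T1
  A -> T0 A | T1 S | T1 T1
  T0 -> a
  T1 -> b

Fill CYK table bottom-up, restricted to cells inside w[3..4]:
  [3..3]={T1}  "b"  orig:{}
  [4..4]={T1}  "b"  orig:{}
  [3..4]={A,S}  "bb"

Original NTs in T[3,4] deriving "bb": ["A", "S"]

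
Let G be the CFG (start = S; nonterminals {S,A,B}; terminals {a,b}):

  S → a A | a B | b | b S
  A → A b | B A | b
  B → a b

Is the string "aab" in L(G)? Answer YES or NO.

Convert to CNF:
  S -> T0 S | T1 A | T1 B | b
  A -> A T0 | B A | b
  B -> T1 T0
  T0 -> b
  T1 -> a

CYK table (by increasing span):
  T[0,0] 'a' = {T1}  orig:{}
  T[1,1] 'a' = {T1}  orig:{}
  T[2,2] 'b' = {A,S,T0}  orig:{A,S}
  T[0,1] 'aa' = ∅
  T[1,2] 'ab' = {B,S}
  T[0,2] 'aab' = {S}

S ∈ T[0,2] ⇒ YES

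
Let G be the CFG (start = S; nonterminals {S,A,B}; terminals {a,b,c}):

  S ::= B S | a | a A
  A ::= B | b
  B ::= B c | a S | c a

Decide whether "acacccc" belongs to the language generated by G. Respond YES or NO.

CNF form of G:
  S -> B S | T1 A | a
  A -> B T0 | T0 T1 | T1 S | b
  B -> B T0 | T0 T1 | T1 S
  T0 -> c
  T1 -> a

Fill CYK table bottom-up:
  cell(0,0) a: {S,T1}  orig:{S}
  cell(1,1) c: {T0}  orig:{}
  cell(2,2) a: {S,T1}  orig:{S}
  cell(3,3) c: {T0}  orig:{}
  cell(4,4) c: {T0}  orig:{}
  cell(5,5) c: {T0}  orig:{}
  cell(6,6) c: {T0}  orig:{}
  cell(0,1) ac: ∅
  cell(1,2) ca: {A,B}
  cell(2,3) ac: ∅
  cell(3,4) cc: ∅
  cell(4,5) cc: ∅
  cell(5,6) cc: ∅
  cell(0,2) aca: {S}
  cell(1,3) cac: {A,B}
  cell(2,4) acc: ∅
  cell(3,5) ccc: ∅
  cell(4,6) ccc: ∅
  cell(0,3) acac: {S}
  cell(1,4) cacc: {A,B}
  cell(2,5) accc: ∅
  cell(3,6) cccc: ∅
  cell(0,4) acacc: {S}
  cell(1,5) caccc: {A,B}
  cell(2,6) acccc: ∅
  cell(0,5) acaccc: {S}
  cell(1,6) cacccc: {A,B}
  cell(0,6) acacccc: {S}

S ∈ T[0,6] ⇒ YES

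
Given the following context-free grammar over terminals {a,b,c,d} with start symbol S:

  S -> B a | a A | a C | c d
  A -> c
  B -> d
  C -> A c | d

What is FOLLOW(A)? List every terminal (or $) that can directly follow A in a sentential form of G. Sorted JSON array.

Compute FIRST by fixpoint:
pass 1:
  A via A→c: +{c}
  B via B→d: +{d}
  C via C→A c: +{c}
  C via C→d: +{d}
  S via S→B a: +{d}
  S via S→a A: +{a}
  S via S→c d: +{c}
  FIRST[S]={a,c,d}  FIRST[A]={c}  FIRST[B]={d}  FIRST[C]={c,d}
pass 2: — fixpoint
  FIRST[S]={a,c,d}  FIRST[A]={c}  FIRST[B]={d}  FIRST[C]={c,d}

FOLLOW sets:
FOLLOW(S) := {$}
pass 1:
  C→A c: FOLLOW(A) ⊇ FIRST(c) = {c}; new: +{c}
  S→B a: FOLLOW(B) ⊇ FIRST(a) = {a}; new: +{a}
  S→a A: FOLLOW(A) ⊇ FOLLOW(S) ⊇ {$}; new: +{$}
  S→a C: FOLLOW(C) ⊇ FOLLOW(S) ⊇ {$}; new: +{$}
  FOLLOW[S]={$}  FOLLOW[A]={$,c}  FOLLOW[B]={a}  FOLLOW[C]={$}
pass 2: (no change)
  FOLLOW[S]={$}  FOLLOW[A]={$,c}  FOLLOW[B]={a}  FOLLOW[C]={$}

FOLLOW(A) = ["$", "c"]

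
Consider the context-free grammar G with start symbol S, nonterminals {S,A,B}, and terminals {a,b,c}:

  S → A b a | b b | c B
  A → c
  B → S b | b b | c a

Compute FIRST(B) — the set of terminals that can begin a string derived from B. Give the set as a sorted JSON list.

FIRST iteration:
pass 1:
  A via A→c: +{c}
  B via B→b b: +{b}
  B via B→c a: +{c}
  S via S→A b a: +{c}
  S via S→b b: +{b}
  FIRST[S]={b,c}  FIRST[A]={c}  FIRST[B]={b,c}
pass 2: — fixpoint
  FIRST[S]={b,c}  FIRST[A]={c}  FIRST[B]={b,c}

FIRST(B) = ["b", "c"]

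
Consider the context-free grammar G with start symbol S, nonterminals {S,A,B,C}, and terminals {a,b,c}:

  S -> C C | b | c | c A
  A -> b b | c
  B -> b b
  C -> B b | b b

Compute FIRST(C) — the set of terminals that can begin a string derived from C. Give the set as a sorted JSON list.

FIRST iteration:
pass 1:
  A via A→b b: +{b}
  A via A→c: +{c}
  B via B→b b: +{b}
  C via C→B b: +{b}
  S via S→C C: +{b}
  S via S→c: +{c}
  S: {b,c}  A: {b,c}  B: {b}  C: {b}
pass 2: (stable)
  S: {b,c}  A: {b,c}  B: {b}  C: {b}

FIRST(C) = ["b"]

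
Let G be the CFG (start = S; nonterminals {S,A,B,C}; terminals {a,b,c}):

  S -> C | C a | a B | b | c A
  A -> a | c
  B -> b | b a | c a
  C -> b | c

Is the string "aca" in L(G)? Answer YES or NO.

Convert to CNF:
  S -> C T1 | T1 B | T2 A | b | c
  A -> a | c
  B -> T0 T1 | T2 T1 | b
  C -> b | c
  T0 -> b
  T1 -> a
  T2 -> c

Fill CYK table bottom-up:
  T[0,0] 'a' = {A,T1}  orig:{A}
  T[1,1] 'c' = {A,C,S,T2}  orig:{A,C,S}
  T[2,2] 'a' = {A,T1}  orig:{A}
  T[0,1] 'ac' = ∅
  T[1,2] 'ca' = {B,S}
  T[0,2] 'aca' = {S}

S ∈ T[0,2] ⇒ YES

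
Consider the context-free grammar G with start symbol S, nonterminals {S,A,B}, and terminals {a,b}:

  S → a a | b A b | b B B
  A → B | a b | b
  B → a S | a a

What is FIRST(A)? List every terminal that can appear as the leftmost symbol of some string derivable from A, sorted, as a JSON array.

FIRST sets, iterate to fixpoint:
[1]
  A via A→a b: +{a}
  A via A→b: +{b}
  B via B→a S: +{a}
  S via S→a a: +{a}
  S via S→b A b: +{b}
  FIRST[S]={a,b}  FIRST[A]={a,b}  FIRST[B]={a}
[2] (stable)
  FIRST[S]={a,b}  FIRST[A]={a,b}  FIRST[B]={a}

FIRST(A) = ["a", "b"]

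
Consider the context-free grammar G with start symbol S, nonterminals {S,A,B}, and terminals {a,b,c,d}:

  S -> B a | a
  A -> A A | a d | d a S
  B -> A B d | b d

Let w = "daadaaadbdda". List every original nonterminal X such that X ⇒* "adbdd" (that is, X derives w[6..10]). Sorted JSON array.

CNF form of G:
  S -> B T0 | a
  A -> A A | T0 T1 | T1 X3
  B -> A X4 | T2 T1
  T0 -> a
  T1 -> d
  T2 -> b
  X3 -> T0 S
  X4 -> B T1

CYK fill (cells [i..j] with 6 ≤ i ≤ j ≤ 10 only):
  T[6,6] 'a' = {S,T0}  orig:{S}
  T[7,7] 'd' = {T1}  orig:{}
  T[8,8] 'b' = {T2}  orig:{}
  T[9,9] 'd' = {T1}  orig:{}
  T[10,10] 'd' = {T1}  orig:{}
  T[6,7] 'ad' = {A}
  T[7,8] 'db' = ∅
  T[8,9] 'bd' = {B}
  T[9,10] 'dd' = ∅
  T[6,8] 'adb' = ∅
  T[7,9] 'dbd' = ∅
  T[8,10] 'bdd' = {X4}  orig:{}
  T[6,9] 'adbd' = ∅
  T[7,10] 'dbdd' = ∅
  T[6,10] 'adbdd' = {B}

Original NTs in T[6,10] deriving "adbdd": ["B"]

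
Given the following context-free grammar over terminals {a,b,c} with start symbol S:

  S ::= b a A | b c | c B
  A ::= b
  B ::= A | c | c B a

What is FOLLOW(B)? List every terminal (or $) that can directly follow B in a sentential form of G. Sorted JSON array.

FIRST iteration:
pass 1:
  A via A→b: +{b}
  B via B→A: +{b}
  B via B→c: +{c}
  S via S→b a A: +{b}
  S via S→c B: +{c}
  FIRST(S)={b,c}  FIRST(A)={b}  FIRST(B)={b,c}
pass 2: (stable)
  FIRST(S)={b,c}  FIRST(A)={b}  FIRST(B)={b,c}

Compute FOLLOW by fixpoint:
FOLLOW(S) := {$}
round 1:
  B→c B a: FOLLOW(B) ⊇ FIRST(a) = {a}; new: +{a}
  S→b a A: FOLLOW(A) ⊇ FOLLOW(S) ⊇ {$}; new: +{$}
  S→c B: FOLLOW(B) ⊇ FOLLOW(S) ⊇ {$}; new: +{$}
  FOLLOW(S)={$}  FOLLOW(A)={$}  FOLLOW(B)={$,a}
round 2:
  B→A: FOLLOW(A) ⊇ FOLLOW(B) ⊇ {$,a}; new: +{a}
  FOLLOW(S)={$}  FOLLOW(A)={$,a}  FOLLOW(B)={$,a}
round 3: (no change)
  FOLLOW(S)={$}  FOLLOW(A)={$,a}  FOLLOW(B)={$,a}

FOLLOW(B) = ["$", "a"]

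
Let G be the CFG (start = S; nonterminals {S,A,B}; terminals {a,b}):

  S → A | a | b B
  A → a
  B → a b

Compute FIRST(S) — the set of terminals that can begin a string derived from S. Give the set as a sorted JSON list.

FIRST iteration:
[1]
  A via A→a: +{a}
  B via B→a b: +{a}
  S via S→A: +{a}
  S via S→b B: +{b}
  FIRST[S]={a,b}  FIRST[A]={a}  FIRST[B]={a}
[2] done
  FIRST[S]={a,b}  FIRST[A]={a}  FIRST[B]={a}

FIRST(S) = ["a", "b"]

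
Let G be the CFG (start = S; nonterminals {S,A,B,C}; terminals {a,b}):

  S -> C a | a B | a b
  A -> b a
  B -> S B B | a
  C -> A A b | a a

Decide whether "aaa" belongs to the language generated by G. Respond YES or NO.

CNF form of G:
  S -> C T1 | T1 B | T1 T0
  A -> T0 T1
  B -> S X2 | a
  C -> A X3 | T1 T1
  T0 -> b
  T1 -> a
  X2 -> B B
  X3 -> A T0

CYK table (by increasing span):
  T[0,0] 'a' = {B,T1}  orig:{B}
  T[1,1] 'a' = {B,T1}  orig:{B}
  T[2,2] 'a' = {B,T1}  orig:{B}
  T[0,1] 'aa' = {C,S,X2}  orig:{C,S}
  T[1,2] 'aa' = {C,S,X2}  orig:{C,S}
  T[0,2] 'aaa' = {S}

S ∈ T[0,2] ⇒ YES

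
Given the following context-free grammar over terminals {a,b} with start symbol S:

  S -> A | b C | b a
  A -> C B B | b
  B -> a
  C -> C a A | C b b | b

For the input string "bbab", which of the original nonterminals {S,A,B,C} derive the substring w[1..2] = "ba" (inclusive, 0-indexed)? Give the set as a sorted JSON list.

Convert to CNF:
  S -> C X5 | T1 C | T1 T0 | b
  A -> C X2 | b
  B -> a
  C -> C X3 | C X4 | b
  T0 -> a
  T1 -> b
  X2 -> B B
  X3 -> T0 A
  X4 -> T1 T1
  X5 -> B B

CYK fill — only the sub-triangle for w[1..2]:
  T[1,1] 'b' = {A,C,S,T1}  orig:{A,C,S}
  T[2,2] 'a' = {B,T0}  orig:{B}
  T[1,2] 'ba' = {S}

Original NTs in T[1,2] deriving "ba": ["S"]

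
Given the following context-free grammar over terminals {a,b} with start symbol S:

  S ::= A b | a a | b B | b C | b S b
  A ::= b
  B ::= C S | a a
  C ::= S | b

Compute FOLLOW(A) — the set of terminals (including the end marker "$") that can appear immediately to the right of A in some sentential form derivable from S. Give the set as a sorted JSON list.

Compute FIRST by fixpoint:
iter 1:
  A via A→b: +{b}
  B via B→a a: +{a}
  C via C→b: +{b}
  S via S→A b: +{b}
  S via S→a a: +{a}
  FIRST[S]={a,b}  FIRST[A]={b}  FIRST[B]={a}  FIRST[C]={b}
iter 2:
  B via B→C S: +{b}
  C via C→S: +{a}
  FIRST[S]={a,b}  FIRST[A]={b}  FIRST[B]={a,b}  FIRST[C]={a,b}
iter 3: done
  FIRST[S]={a,b}  FIRST[A]={b}  FIRST[B]={a,b}  FIRST[C]={a,b}

FOLLOW sets:
FOLLOW(S) := {$}
pass 1:
  B→C S: FOLLOW(C) ⊇ FIRST(S) = {a,b}; new: +{a,b}
  C→S: FOLLOW(S) ⊇ FOLLOW(C) ⊇ {a,b}; new: +{a,b}
  S→A b: FOLLOW(A) ⊇ FIRST(b) = {b}; new: +{b}
  S→b B: FOLLOW(B) ⊇ FOLLOW(S) ⊇ {$,a,b}; new: +{$,a,b}
  S→b C: FOLLOW(C) ⊇ FOLLOW(S) ⊇ {$,a,b}; new: +{$}
  FOLLOW[S]={$,a,b}  FOLLOW[A]={b}  FOLLOW[B]={$,a,b}  FOLLOW[C]={$,a,b}
pass 2: (stable)
  FOLLOW[S]={$,a,b}  FOLLOW[A]={b}  FOLLOW[B]={$,a,b}  FOLLOW[C]={$,a,b}

FOLLOW(A) = ["b"]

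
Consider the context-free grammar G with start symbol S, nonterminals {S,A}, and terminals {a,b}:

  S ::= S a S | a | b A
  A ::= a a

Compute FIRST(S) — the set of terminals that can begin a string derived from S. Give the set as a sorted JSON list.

FIRST sets, iterate to fixpoint:
pass 1:
  A via A→a a: +{a}
  S via S→a: +{a}
  S via S→b A: +{b}
  FIRST(S)={a,b}  FIRST(A)={a}
pass 2: (stable)
  FIRST(S)={a,b}  FIRST(A)={a}

FIRST(S) = ["a", "b"]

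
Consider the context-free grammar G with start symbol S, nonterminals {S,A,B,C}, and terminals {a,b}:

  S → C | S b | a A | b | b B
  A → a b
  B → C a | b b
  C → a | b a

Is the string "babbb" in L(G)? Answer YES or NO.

CNF form of G:
  S -> S T1 | T0 A | T1 B | T1 T0 | a | b
  A -> T0 T1
  B -> C T0 | T1 T1
  C -> T1 T0 | a
  T0 -> a
  T1 -> b

CYK fill:
  cell(0,0) b: {S,T1}  orig:{S}
  cell(1,1) a: {C,S,T0}  orig:{C,S}
  cell(2,2) b: {S,T1}  orig:{S}
  cell(3,3) b: {S,T1}  orig:{S}
  cell(4,4) b: {S,T1}  orig:{S}
  cell(0,1) ba: {C,S}
  cell(1,2) ab: {A,S}
  cell(2,3) bb: {B,S}
  cell(3,4) bb: {B,S}
  cell(0,2) bab: {S}
  cell(1,3) abb: {S}
  cell(2,4) bbb: {S}
  cell(0,3) babb: {S}
  cell(1,4) abbb: {S}
  cell(0,4) babbb: {S}

S ∈ T[0,4] ⇒ YES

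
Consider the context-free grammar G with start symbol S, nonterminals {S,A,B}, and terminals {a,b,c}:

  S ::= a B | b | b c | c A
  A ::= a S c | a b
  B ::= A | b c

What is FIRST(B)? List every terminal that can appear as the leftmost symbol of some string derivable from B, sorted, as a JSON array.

Compute FIRST by fixpoint:
iter 1:
  A via A→a S c: +{a}
  B via B→A: +{a}
  B via B→b c: +{b}
  S via S→a B: +{a}
  S via S→b: +{b}
  S via S→c A: +{c}
  FIRST(S)={a,b,c}  FIRST(A)={a}  FIRST(B)={a,b}
iter 2: (stable)
  FIRST(S)={a,b,c}  FIRST(A)={a}  FIRST(B)={a,b}

FIRST(B) = ["a", "b"]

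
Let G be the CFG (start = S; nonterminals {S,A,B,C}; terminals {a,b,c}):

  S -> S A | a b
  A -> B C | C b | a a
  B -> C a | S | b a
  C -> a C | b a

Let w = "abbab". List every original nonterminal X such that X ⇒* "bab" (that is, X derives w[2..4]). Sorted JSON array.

Convert to CNF:
  S -> S A | T1 T0
  A -> B C | C T0 | T1 T1
  B -> C T1 | S A | T0 T1 | T1 T0
  C -> T0 T1 | T1 C
  T0 -> b
  T1 -> a

Fill CYK table bottom-up, restricted to cells inside w[2..4]:
  [2..2]={T0}  "b"  orig:{}
  [3..3]={T1}  "a"  orig:{}
  [4..4]={T0}  "b"  orig:{}
  [2..3]={B,C}  "ba"
  [3..4]={B,S}  "ab"
  [2..4]={A}  "bab"

Original NTs in T[2,4] deriving "bab": ["A"]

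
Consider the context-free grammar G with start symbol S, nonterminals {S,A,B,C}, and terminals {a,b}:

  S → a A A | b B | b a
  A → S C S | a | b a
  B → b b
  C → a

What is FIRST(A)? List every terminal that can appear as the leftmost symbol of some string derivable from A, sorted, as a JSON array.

FIRST sets, iterate to fixpoint:
iter 1:
  A via A→a: +{a}
  A via A→b a: +{b}
  B via B→b b: +{b}
  C via C→a: +{a}
  S via S→a A A: +{a}
  S via S→b B: +{b}
  S: {a,b}  A: {a,b}  B: {b}  C: {a}
iter 2: (no change)
  S: {a,b}  A: {a,b}  B: {b}  C: {a}

FIRST(A) = ["a", "b"]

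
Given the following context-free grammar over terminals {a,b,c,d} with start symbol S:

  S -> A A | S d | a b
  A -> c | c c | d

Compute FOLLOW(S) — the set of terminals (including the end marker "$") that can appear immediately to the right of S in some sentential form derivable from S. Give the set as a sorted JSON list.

Compute FIRST by fixpoint:
round 1:
  A via A→c: +{c}
  A via A→d: +{d}
  S via S→A A: +{c,d}
  S via S→a b: +{a}
  FIRST[S]={a,c,d}  FIRST[A]={c,d}
round 2: (no change)
  FIRST[S]={a,c,d}  FIRST[A]={c,d}

FOLLOW iteration:
initialize: $ ∈ FOLLOW(S)
pass 1:
  S→A A: FOLLOW(A) ⊇ FIRST(A) = {c,d}; new: +{c,d}
  S→A A: FOLLOW(A) ⊇ FOLLOW(S) ⊇ {$}; new: +{$}
  S→S d: FOLLOW(S) ⊇ FIRST(d) = {d}; new: +{d}
  FOLLOW(S)={$,d}  FOLLOW(A)={$,c,d}
pass 2: — fixpoint
  FOLLOW(S)={$,d}  FOLLOW(A)={$,c,d}

FOLLOW(S) = ["$", "d"]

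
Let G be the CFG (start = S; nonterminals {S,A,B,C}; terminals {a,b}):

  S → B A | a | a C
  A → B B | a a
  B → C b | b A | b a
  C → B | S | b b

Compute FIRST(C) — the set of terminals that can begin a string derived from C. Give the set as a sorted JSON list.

FIRST iteration:
pass 1:
  A via A→a a: +{a}
  B via B→b A: +{b}
  C via C→B: +{b}
  S via S→B A: +{b}
  S via S→a: +{a}
  S: {a,b}  A: {a}  B: {b}  C: {b}
pass 2:
  A via A→B B: +{b}
  C via C→S: +{a}
  S: {a,b}  A: {a,b}  B: {b}  C: {a,b}
pass 3:
  B via B→C b: +{a}
  S: {a,b}  A: {a,b}  B: {a,b}  C: {a,b}
pass 4: done
  S: {a,b}  A: {a,b}  B: {a,b}  C: {a,b}

FIRST(C) = ["a", "b"]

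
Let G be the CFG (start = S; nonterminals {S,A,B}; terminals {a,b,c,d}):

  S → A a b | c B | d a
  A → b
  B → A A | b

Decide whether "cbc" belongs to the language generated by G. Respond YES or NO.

Convert to CNF:
  S -> A X4 | T2 B | T3 T0
  A -> b
  B -> A A | b
  T0 -> a
  T1 -> b
  T2 -> c
  T3 -> d
  X4 -> T0 T1

CYK table (by increasing span):
  cell(0,0) c: {T2}  orig:{}
  cell(1,1) b: {A,B,T1}  orig:{A,B}
  cell(2,2) c: {T2}  orig:{}
  cell(0,1) cb: {S}
  cell(1,2) bc: ∅
  cell(0,2) cbc: ∅

S ∉ T[0,2] ⇒ NO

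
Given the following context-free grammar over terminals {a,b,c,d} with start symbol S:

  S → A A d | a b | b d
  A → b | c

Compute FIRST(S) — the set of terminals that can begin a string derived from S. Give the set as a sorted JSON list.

Compute FIRST by fixpoint:
[1]
  A via A→b: +{b}
  A via A→c: +{c}
  S via S→A A d: +{b,c}
  S via S→a b: +{a}
  FIRST(S)={a,b,c}  FIRST(A)={b,c}
[2] done
  FIRST(S)={a,b,c}  FIRST(A)={b,c}

FIRST(S) = ["a", "b", "c"]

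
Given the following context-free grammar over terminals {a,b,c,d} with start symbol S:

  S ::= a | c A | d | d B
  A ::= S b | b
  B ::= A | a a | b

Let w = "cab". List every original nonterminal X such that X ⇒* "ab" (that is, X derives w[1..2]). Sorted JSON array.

Convert to CNF:
  S -> T2 A | T3 B | a | d
  A -> S T0 | b
  B -> S T0 | T1 T1 | b
  T0 -> b
  T1 -> a
  T2 -> c
  T3 -> d

Fill CYK table bottom-up, restricted to cells inside w[1..2]:
  cell(1,1) a: {S,T1}  orig:{S}
  cell(2,2) b: {A,B,T0}  orig:{A,B}
  cell(1,2) ab: {A,B}

Original NTs in T[1,2] deriving "ab": ["A", "B"]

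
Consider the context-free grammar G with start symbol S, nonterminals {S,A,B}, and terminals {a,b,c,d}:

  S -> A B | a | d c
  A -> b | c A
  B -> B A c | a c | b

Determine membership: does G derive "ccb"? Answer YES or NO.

Convert to CNF:
  S -> A B | T2 T0 | a
  A -> T0 A | b
  B -> B X3 | T1 T0 | b
  T0 -> c
  T1 -> a
  T2 -> d
  X3 -> A T0

CYK table (by increasing span):
  T[0,0] 'c' = {T0}  orig:{}
  T[1,1] 'c' = {T0}  orig:{}
  T[2,2] 'b' = {A,B}
  T[0,1] 'cc' = ∅
  T[1,2] 'cb' = {A}
  T[0,2] 'ccb' = {A}

S ∉ T[0,2] ⇒ NO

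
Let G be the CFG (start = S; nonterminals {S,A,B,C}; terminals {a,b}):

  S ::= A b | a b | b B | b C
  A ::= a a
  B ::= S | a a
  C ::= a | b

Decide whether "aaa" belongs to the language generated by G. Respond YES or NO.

Convert to CNF:
  S -> A T1 | T0 T1 | T1 B | T1 C
  A -> T0 T0
  B -> A T1 | T0 T0 | T0 T1 | T1 B | T1 C
  C -> a | b
  T0 -> a
  T1 -> b

Fill CYK table bottom-up:
  cell(0,0) a: {C,T0}  orig:{C}
  cell(1,1) a: {C,T0}  orig:{C}
  cell(2,2) a: {C,T0}  orig:{C}
  cell(0,1) aa: {A,B}
  cell(1,2) aa: {A,B}
  cell(0,2) aaa: ∅

S ∉ T[0,2] ⇒ NO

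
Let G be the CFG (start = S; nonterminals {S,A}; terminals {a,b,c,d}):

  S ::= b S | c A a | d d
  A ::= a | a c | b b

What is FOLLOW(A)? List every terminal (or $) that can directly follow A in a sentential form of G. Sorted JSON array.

Compute FIRST by fixpoint:
iter 1:
  A via A→a: +{a}
  A via A→b b: +{b}
  S via S→b S: +{b}
  S via S→c A a: +{c}
  S via S→d d: +{d}
  FIRST[S]={b,c,d}  FIRST[A]={a,b}
iter 2: (stable)
  FIRST[S]={b,c,d}  FIRST[A]={a,b}

FOLLOW sets:
seed FOLLOW(S) with $
[1]
  S→c A a: FOLLOW(A) ⊇ FIRST(a) = {a}; new: +{a}
  S: {$}  A: {a}
[2] done
  S: {$}  A: {a}

FOLLOW(A) = ["a"]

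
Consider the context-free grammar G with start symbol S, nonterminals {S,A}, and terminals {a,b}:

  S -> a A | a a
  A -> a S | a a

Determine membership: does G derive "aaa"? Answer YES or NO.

CNF form of G:
  S -> T0 A | T0 T0
  A -> T0 S | T0 T0
  T0 -> a

CYK table (by increasing span):
  cell(0,0) a: {T0}  orig:{}
  cell(1,1) a: {T0}  orig:{}
  cell(2,2) a: {T0}  orig:{}
  cell(0,1) aa: {A,S}
  cell(1,2) aa: {A,S}
  cell(0,2) aaa: {A,S}

S ∈ T[0,2] ⇒ YES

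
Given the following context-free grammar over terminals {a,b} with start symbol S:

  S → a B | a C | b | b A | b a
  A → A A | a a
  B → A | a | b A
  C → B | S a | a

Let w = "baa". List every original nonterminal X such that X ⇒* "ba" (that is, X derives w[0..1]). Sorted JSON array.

Convert to CNF:
  S -> T0 B | T0 C | T1 A | T1 T0 | b
  A -> A A | T0 T0
  B -> A A | T0 T0 | T1 A | a
  C -> A A | S T0 | T0 T0 | T1 A | a
  T0 -> a
  T1 -> b

CYK table (by increasing span) — only the sub-triangle for w[0..1]:
  cell(0,0) b: {S,T1}  orig:{S}
  cell(1,1) a: {B,C,T0}  orig:{B,C}
  cell(0,1) ba: {C,S}

Original NTs in T[0,1] deriving "ba": ["C", "S"]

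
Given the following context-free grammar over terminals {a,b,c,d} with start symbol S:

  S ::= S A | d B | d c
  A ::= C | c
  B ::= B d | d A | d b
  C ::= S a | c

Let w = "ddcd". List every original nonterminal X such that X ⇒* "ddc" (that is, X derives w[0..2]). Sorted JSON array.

Convert to CNF:
  S -> S A | T1 B | T1 T3
  A -> S T0 | c
  B -> B T1 | T1 A | T1 T2
  C -> S T0 | c
  T0 -> a
  T1 -> d
  T2 -> b
  T3 -> c

CYK table (by increasing span) (cells [i..j] with 0 ≤ i ≤ j ≤ 2 only):
  [0..0]={T1}  "d"  orig:{}
  [1..1]={T1}  "d"  orig:{}
  [2..2]={A,C,T3}  "c"  orig:{A,C}
  [0..1]=∅  "dd"
  [1..2]={B,S}  "dc"
  [0..2]={S}  "ddc"

Original NTs in T[0,2] deriving "ddc": ["S"]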